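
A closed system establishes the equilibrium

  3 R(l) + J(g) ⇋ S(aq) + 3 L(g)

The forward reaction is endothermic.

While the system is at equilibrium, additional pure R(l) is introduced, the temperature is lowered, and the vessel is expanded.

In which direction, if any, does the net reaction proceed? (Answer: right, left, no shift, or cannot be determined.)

cannot be determined

R is a pure liquid; its activity is 1 regardless of amount, so Q is unaffected — no shift from this change.
The forward reaction is endothermic. Lowering T favours the exothermic direction — shift to the left.
Gas moles: reactants 1, products 3 (Δn_gas = +2). Expansion shifts the system toward the side with more moles of gas — to the right.
The individual effects push in opposite directions; without quantitative information the net direction cannot be determined.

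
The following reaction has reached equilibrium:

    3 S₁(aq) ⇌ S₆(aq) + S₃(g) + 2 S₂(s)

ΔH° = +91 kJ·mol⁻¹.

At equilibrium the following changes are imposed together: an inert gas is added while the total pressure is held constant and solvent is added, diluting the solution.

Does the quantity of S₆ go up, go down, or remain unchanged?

Adding inert gas at constant total pressure expands the volume and lowers every reacting partial pressure. With Δn_gas = 1 − 0 = +1, Q moves away from K toward the side with fewer gas moles, so the system shifts toward the side with more gas moles — to the right.
Dilution lowers every aqueous concentration by the same factor. Δn_aq = 1 − 3 = -2, so the system shifts toward the side with more dissolved moles — to the left.
The two effects oppose each other, so the net shift — and hence the change in S₆ — cannot be determined from the given information.

cannot be determined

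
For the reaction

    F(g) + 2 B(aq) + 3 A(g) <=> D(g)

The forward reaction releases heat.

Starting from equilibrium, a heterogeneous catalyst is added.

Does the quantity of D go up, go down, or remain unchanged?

unchanged

A catalyst speeds both forward and reverse rates equally; it changes neither Q nor K — no shift from this change.
No net shift occurs, so the amount of D is unchanged.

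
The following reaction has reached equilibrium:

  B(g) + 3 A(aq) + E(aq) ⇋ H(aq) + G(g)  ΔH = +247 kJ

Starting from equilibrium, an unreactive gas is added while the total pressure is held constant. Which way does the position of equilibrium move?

Adding inert gas at constant total pressure expands the volume, scaling every reacting partial pressure by the same factor. Δn_gas = 1 − 1 = 0, so Q is unchanged — no shift.

no shift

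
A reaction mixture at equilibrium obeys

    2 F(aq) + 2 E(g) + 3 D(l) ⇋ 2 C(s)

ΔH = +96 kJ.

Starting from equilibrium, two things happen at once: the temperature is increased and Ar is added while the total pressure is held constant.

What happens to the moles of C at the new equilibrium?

The forward reaction is endothermic. Raising T favours the endothermic direction — shift to the right.
Adding inert gas at constant total pressure expands the volume and lowers every reacting partial pressure. With Δn_gas = 0 − 2 = -2, Q moves away from K toward the side with fewer gas moles, so the system shifts toward the side with more gas moles — to the left.
The two effects oppose each other, so the net shift — and hence the change in C — cannot be determined from the given information.

cannot be determined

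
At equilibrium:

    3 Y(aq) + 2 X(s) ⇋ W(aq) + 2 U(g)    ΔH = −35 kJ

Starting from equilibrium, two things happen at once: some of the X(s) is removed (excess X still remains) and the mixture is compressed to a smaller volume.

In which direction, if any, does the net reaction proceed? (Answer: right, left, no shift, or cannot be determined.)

left

X is a pure solid; its activity is 1 regardless of amount, so Q is unaffected — no shift from this change.
Gas moles: reactants 0, products 2 (Δn_gas = +2). Compression shifts the system toward the side with fewer moles of gas — to the left.
Only the nonzero effect(s) matter; the net shift is to the left.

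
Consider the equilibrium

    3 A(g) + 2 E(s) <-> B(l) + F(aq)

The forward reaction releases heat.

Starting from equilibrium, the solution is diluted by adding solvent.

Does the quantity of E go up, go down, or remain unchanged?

decreases

Dilution lowers every aqueous concentration by the same factor. Δn_aq = 1 − 0 = +1, so the system shifts toward the side with more dissolved moles — to the right.
The net shift is to the right. E is a reactant, so its amount decreases.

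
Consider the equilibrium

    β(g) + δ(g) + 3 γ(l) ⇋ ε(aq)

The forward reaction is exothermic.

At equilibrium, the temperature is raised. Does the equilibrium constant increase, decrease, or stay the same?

decreases

K depends on temperature via the van 't Hoff relation. The forward reaction is exothermic, so raising T decreases K.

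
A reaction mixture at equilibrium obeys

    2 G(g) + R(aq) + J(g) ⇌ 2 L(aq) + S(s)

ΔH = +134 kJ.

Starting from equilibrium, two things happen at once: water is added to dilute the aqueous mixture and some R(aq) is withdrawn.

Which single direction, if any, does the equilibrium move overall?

Dilution lowers every aqueous concentration by the same factor. Δn_aq = 2 − 1 = +1, so the system shifts toward the side with more dissolved moles — to the right.
Removing R (aq), a reactant, drives the reaction to the left.
The individual effects push in opposite directions; without quantitative information the net direction cannot be determined.

cannot be determined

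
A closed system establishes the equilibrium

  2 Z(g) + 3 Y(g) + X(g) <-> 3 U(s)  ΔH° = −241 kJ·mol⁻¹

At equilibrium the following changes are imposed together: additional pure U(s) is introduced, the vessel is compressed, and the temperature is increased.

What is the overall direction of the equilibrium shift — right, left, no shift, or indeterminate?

cannot be determined

U is a pure solid; its activity is 1 regardless of amount, so Q is unaffected — no shift from this change.
Gas moles: reactants 6, products 0 (Δn_gas = -6). Compression shifts the system toward the side with fewer moles of gas — to the right.
The forward reaction is exothermic. Raising T favours the endothermic direction — shift to the left.
The individual effects push in opposite directions; without quantitative information the net direction cannot be determined.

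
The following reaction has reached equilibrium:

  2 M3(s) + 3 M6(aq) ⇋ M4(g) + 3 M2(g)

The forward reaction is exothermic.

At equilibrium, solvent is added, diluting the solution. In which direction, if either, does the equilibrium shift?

left

Dilution lowers every aqueous concentration by the same factor. Δn_aq = 0 − 3 = -3, so the system shifts toward the side with more dissolved moles — to the left.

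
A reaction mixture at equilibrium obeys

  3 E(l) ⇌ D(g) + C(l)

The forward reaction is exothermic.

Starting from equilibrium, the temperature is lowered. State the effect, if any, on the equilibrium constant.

increases

K depends on temperature via the van 't Hoff relation. The forward reaction is exothermic, so lowering T increases K.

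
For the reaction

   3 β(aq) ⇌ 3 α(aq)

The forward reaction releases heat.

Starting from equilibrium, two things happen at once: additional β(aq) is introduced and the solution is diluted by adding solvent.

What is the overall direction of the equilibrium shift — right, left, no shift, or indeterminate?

right

Adding β (aq), a reactant, drives the reaction to the right.
Dilution scales every aqueous concentration by the same factor. Δn_aq = 3 − 3 = 0, so Q is unchanged — no shift.
Only the nonzero effect(s) matter; the net shift is to the right.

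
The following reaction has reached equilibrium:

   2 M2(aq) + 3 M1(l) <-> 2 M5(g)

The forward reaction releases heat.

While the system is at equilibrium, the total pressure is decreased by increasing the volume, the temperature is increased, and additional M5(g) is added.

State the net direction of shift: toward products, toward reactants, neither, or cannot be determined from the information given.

cannot be determined

Gas moles: reactants 0, products 2 (Δn_gas = +2). Expansion shifts the system toward the side with more moles of gas — to the right.
The forward reaction is exothermic. Raising T favours the endothermic direction — shift to the left.
Adding M5 (g), a product, drives the reaction to the left.
The individual effects push in opposite directions; without quantitative information the net direction cannot be determined.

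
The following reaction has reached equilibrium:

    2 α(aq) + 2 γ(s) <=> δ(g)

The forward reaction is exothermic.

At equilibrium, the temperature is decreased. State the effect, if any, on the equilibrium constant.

increases

K depends on temperature via the van 't Hoff relation. The forward reaction is exothermic, so lowering T increases K.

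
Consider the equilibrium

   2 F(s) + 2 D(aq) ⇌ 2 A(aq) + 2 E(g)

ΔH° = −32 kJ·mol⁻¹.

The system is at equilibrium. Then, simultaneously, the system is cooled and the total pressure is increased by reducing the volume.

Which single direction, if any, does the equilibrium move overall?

cannot be determined

The forward reaction is exothermic. Lowering T favours the exothermic direction — shift to the right.
Gas moles: reactants 0, products 2 (Δn_gas = +2). Compression shifts the system toward the side with fewer moles of gas — to the left.
The individual effects push in opposite directions; without quantitative information the net direction cannot be determined.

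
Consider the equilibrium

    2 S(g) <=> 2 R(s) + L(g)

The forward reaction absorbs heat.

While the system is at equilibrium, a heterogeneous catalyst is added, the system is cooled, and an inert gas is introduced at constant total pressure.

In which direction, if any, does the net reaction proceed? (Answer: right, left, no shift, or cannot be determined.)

A catalyst speeds both forward and reverse rates equally; it changes neither Q nor K — no shift from this change.
The forward reaction is endothermic. Lowering T favours the exothermic direction — shift to the left.
Adding inert gas at constant total pressure expands the volume and lowers every reacting partial pressure. With Δn_gas = 1 − 2 = -1, Q moves away from K toward the side with fewer gas moles, so the system shifts toward the side with more gas moles — to the left.
Only the nonzero effect(s) matter; the net shift is to the left.

left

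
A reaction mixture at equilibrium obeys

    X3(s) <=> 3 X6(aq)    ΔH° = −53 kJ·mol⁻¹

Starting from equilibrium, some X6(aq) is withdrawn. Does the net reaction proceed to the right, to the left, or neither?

right

Removing X6 (aq), a product, drives the reaction to the right.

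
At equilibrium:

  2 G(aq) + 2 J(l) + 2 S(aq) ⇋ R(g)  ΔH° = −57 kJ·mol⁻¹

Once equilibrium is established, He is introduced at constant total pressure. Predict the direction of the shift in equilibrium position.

Adding inert gas at constant total pressure expands the volume and lowers every reacting partial pressure. With Δn_gas = 1 − 0 = +1, Q moves away from K toward the side with fewer gas moles, so the system shifts toward the side with more gas moles — to the right.

right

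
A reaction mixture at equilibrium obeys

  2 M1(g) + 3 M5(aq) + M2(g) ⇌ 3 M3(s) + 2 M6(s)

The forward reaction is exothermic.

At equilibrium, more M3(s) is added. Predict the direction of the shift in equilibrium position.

M3 is a pure solid; its activity is 1 regardless of amount, so Q is unaffected — no shift from this change.

no shift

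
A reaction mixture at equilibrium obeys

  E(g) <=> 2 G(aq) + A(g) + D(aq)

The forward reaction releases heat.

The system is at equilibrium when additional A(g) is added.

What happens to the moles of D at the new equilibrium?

decreases

Adding A (g), a product, drives the reaction to the left.
The net shift is to the left. D is a product, so its amount decreases.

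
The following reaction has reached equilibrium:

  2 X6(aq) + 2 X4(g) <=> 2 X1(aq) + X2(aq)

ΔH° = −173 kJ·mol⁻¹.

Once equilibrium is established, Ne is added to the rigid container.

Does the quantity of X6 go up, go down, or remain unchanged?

At constant volume, adding an inert gas leaves every reacting species' partial pressure unchanged, so Q is unchanged — no shift from this change.
No net shift occurs, so the amount of X6 is unchanged.

unchanged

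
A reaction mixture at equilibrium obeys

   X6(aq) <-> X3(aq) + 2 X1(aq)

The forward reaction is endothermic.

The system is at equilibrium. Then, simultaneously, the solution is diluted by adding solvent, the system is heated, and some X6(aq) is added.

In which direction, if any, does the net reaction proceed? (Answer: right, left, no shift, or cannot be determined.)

right

Dilution lowers every aqueous concentration by the same factor. Δn_aq = 3 − 1 = +2, so the system shifts toward the side with more dissolved moles — to the right.
The forward reaction is endothermic. Raising T favours the endothermic direction — shift to the right.
Adding X6 (aq), a reactant, drives the reaction to the right.
All effects act in the same direction — net shift to the right.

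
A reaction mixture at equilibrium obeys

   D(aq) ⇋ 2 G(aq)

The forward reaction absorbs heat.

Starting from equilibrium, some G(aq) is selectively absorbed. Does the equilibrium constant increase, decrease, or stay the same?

The equilibrium constant depends only on temperature. This perturbation may move the position of equilibrium, but since T is unchanged, K itself is unchanged.

unchanged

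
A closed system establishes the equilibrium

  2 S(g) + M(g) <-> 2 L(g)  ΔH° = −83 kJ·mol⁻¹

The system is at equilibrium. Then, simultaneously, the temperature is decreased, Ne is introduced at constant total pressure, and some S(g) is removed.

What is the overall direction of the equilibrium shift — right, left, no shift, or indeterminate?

The forward reaction is exothermic. Lowering T favours the exothermic direction — shift to the right.
Adding inert gas at constant total pressure expands the volume and lowers every reacting partial pressure. With Δn_gas = 2 − 3 = -1, Q moves away from K toward the side with fewer gas moles, so the system shifts toward the side with more gas moles — to the left.
Removing S (g), a reactant, drives the reaction to the left.
The individual effects push in opposite directions; without quantitative information the net direction cannot be determined.

cannot be determined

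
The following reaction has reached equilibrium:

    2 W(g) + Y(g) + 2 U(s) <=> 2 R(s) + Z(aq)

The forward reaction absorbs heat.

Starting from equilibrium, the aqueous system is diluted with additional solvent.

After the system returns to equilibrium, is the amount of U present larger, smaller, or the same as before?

Dilution lowers every aqueous concentration by the same factor. Δn_aq = 1 − 0 = +1, so the system shifts toward the side with more dissolved moles — to the right.
The net shift is to the right. U is a reactant, so its amount decreases.

decreases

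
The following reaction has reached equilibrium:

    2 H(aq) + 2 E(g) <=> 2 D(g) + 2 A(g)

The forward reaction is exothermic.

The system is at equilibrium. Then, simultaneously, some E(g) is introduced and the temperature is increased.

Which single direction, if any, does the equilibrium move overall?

cannot be determined

Adding E (g), a reactant, drives the reaction to the right.
The forward reaction is exothermic. Raising T favours the endothermic direction — shift to the left.
The individual effects push in opposite directions; without quantitative information the net direction cannot be determined.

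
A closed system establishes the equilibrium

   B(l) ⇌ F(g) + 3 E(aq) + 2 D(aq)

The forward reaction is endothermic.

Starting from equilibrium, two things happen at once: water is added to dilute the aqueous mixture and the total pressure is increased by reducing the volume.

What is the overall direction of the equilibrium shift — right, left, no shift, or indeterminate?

Dilution lowers every aqueous concentration by the same factor. Δn_aq = 5 − 0 = +5, so the system shifts toward the side with more dissolved moles — to the right.
Gas moles: reactants 0, products 1 (Δn_gas = +1). Compression shifts the system toward the side with fewer moles of gas — to the left.
The individual effects push in opposite directions; without quantitative information the net direction cannot be determined.

cannot be determined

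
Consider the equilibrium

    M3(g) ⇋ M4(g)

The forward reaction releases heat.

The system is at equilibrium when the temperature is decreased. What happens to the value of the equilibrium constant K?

K depends on temperature via the van 't Hoff relation. The forward reaction is exothermic, so lowering T increases K.

increases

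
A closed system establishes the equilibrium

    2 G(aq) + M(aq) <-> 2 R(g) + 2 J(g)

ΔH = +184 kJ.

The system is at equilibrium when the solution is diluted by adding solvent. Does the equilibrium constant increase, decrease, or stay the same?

The equilibrium constant depends only on temperature. This perturbation may move the position of equilibrium, but since T is unchanged, K itself is unchanged.

unchanged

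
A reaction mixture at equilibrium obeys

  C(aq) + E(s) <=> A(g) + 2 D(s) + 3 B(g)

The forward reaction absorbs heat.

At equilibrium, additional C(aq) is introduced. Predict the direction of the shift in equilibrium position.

right

Adding C (aq), a reactant, drives the reaction to the right.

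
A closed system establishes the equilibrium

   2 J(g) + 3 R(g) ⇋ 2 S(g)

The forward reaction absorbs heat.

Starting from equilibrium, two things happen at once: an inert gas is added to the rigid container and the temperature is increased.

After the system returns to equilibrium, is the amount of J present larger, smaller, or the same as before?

At constant volume, adding an inert gas leaves every reacting species' partial pressure unchanged, so Q is unchanged — no shift from this change.
The forward reaction is endothermic. Raising T favours the endothermic direction — shift to the right.
The net shift is to the right. J is a reactant, so its amount decreases.

decreases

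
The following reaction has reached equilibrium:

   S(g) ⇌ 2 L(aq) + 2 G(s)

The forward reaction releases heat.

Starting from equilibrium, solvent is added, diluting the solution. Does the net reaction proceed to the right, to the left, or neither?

right

Dilution lowers every aqueous concentration by the same factor. Δn_aq = 2 − 0 = +2, so the system shifts toward the side with more dissolved moles — to the right.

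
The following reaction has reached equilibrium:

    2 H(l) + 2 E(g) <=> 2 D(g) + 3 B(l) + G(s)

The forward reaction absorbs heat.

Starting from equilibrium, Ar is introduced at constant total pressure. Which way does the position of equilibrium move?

Adding inert gas at constant total pressure expands the volume, scaling every reacting partial pressure by the same factor. Δn_gas = 2 − 2 = 0, so Q is unchanged — no shift.

no shift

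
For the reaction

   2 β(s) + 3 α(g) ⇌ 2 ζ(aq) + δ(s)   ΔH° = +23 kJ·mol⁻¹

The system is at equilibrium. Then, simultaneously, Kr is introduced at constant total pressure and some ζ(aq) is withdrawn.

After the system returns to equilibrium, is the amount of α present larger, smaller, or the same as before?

Adding inert gas at constant total pressure expands the volume and lowers every reacting partial pressure. With Δn_gas = 0 − 3 = -3, Q moves away from K toward the side with fewer gas moles, so the system shifts toward the side with more gas moles — to the left.
Removing ζ (aq), a product, drives the reaction to the right.
The two effects oppose each other, so the net shift — and hence the change in α — cannot be determined from the given information.

cannot be determined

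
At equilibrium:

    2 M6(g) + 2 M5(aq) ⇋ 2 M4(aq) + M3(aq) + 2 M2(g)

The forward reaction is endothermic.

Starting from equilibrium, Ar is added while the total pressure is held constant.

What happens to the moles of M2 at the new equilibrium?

Adding inert gas at constant total pressure expands the volume, scaling every reacting partial pressure by the same factor. Δn_gas = 2 − 2 = 0, so Q is unchanged — no shift.
No net shift occurs, so the amount of M2 is unchanged.

unchanged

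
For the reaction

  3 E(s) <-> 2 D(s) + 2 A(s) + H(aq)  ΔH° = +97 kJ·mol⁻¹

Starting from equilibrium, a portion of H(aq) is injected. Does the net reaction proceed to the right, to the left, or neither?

left

Adding H (aq), a product, drives the reaction to the left.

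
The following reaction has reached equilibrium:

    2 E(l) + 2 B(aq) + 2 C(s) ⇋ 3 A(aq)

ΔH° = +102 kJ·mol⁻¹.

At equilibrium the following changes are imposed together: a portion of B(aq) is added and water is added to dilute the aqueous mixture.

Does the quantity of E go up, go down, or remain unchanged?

Adding B (aq), a reactant, drives the reaction to the right.
Dilution lowers every aqueous concentration by the same factor. Δn_aq = 3 − 2 = +1, so the system shifts toward the side with more dissolved moles — to the right.
The net shift is to the right. E is a reactant, so its amount decreases.

decreases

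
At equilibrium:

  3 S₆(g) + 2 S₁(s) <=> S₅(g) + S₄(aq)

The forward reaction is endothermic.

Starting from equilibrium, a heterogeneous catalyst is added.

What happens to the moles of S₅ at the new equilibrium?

unchanged

A catalyst speeds both forward and reverse rates equally; it changes neither Q nor K — no shift from this change.
No net shift occurs, so the amount of S₅ is unchanged.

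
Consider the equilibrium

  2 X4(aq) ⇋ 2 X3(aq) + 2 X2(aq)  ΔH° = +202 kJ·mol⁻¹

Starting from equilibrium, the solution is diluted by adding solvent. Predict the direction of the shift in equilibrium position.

right

Dilution lowers every aqueous concentration by the same factor. Δn_aq = 4 − 2 = +2, so the system shifts toward the side with more dissolved moles — to the right.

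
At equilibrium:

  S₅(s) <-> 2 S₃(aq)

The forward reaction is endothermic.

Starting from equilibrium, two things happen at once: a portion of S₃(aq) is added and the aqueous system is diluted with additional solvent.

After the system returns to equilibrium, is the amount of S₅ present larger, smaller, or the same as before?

cannot be determined

Adding S₃ (aq), a product, drives the reaction to the left.
Dilution lowers every aqueous concentration by the same factor. Δn_aq = 2 − 0 = +2, so the system shifts toward the side with more dissolved moles — to the right.
The two effects oppose each other, so the net shift — and hence the change in S₅ — cannot be determined from the given information.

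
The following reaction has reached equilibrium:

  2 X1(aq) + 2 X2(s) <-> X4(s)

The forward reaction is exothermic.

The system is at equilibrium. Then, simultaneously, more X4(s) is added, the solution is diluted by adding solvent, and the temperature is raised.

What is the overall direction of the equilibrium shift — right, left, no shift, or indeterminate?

left

X4 is a pure solid; its activity is 1 regardless of amount, so Q is unaffected — no shift from this change.
Dilution lowers every aqueous concentration by the same factor. Δn_aq = 0 − 2 = -2, so the system shifts toward the side with more dissolved moles — to the left.
The forward reaction is exothermic. Raising T favours the endothermic direction — shift to the left.
Only the nonzero effect(s) matter; the net shift is to the left.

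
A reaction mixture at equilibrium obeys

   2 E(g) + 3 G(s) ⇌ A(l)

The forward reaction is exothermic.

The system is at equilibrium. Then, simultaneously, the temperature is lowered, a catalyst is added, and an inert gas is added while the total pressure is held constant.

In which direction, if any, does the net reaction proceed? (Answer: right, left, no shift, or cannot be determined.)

cannot be determined

The forward reaction is exothermic. Lowering T favours the exothermic direction — shift to the right.
A catalyst speeds both forward and reverse rates equally; it changes neither Q nor K — no shift from this change.
Adding inert gas at constant total pressure expands the volume and lowers every reacting partial pressure. With Δn_gas = 0 − 2 = -2, Q moves away from K toward the side with fewer gas moles, so the system shifts toward the side with more gas moles — to the left.
The individual effects push in opposite directions; without quantitative information the net direction cannot be determined.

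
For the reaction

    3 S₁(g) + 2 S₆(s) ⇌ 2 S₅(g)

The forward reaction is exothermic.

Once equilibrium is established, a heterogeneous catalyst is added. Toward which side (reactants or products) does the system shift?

no shift

A catalyst speeds both forward and reverse rates equally; it changes neither Q nor K — no shift from this change.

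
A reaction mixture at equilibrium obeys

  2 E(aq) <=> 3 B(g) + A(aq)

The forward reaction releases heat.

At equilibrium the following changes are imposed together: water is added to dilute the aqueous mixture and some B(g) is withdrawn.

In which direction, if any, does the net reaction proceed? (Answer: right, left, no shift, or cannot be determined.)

cannot be determined

Dilution lowers every aqueous concentration by the same factor. Δn_aq = 1 − 2 = -1, so the system shifts toward the side with more dissolved moles — to the left.
Removing B (g), a product, drives the reaction to the right.
The individual effects push in opposite directions; without quantitative information the net direction cannot be determined.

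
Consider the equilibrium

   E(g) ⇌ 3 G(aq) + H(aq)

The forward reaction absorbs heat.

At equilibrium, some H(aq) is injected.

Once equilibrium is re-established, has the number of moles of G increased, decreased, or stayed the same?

Adding H (aq), a product, drives the reaction to the left.
The net shift is to the left. G is a product, so its amount decreases.

decreases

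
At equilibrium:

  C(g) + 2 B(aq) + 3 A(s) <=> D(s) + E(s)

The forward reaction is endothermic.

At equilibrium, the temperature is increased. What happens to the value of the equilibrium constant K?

increases

K depends on temperature via the van 't Hoff relation. The forward reaction is endothermic, so raising T increases K.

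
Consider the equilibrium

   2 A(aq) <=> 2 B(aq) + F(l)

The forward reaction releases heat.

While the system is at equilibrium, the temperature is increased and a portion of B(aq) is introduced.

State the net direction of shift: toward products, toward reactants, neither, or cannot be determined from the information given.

left

The forward reaction is exothermic. Raising T favours the endothermic direction — shift to the left.
Adding B (aq), a product, drives the reaction to the left.
All effects act in the same direction — net shift to the left.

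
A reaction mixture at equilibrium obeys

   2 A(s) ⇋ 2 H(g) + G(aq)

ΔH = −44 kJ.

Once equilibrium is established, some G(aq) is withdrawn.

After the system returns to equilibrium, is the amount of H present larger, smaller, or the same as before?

Removing G (aq), a product, drives the reaction to the right.
The net shift is to the right. H is a product, so its amount increases.

increases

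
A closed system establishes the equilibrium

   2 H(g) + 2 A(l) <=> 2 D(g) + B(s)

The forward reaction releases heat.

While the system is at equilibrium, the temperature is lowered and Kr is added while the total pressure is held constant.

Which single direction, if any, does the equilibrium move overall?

right

The forward reaction is exothermic. Lowering T favours the exothermic direction — shift to the right.
Adding inert gas at constant total pressure expands the volume, scaling every reacting partial pressure by the same factor. Δn_gas = 2 − 2 = 0, so Q is unchanged — no shift.
Only the nonzero effect(s) matter; the net shift is to the right.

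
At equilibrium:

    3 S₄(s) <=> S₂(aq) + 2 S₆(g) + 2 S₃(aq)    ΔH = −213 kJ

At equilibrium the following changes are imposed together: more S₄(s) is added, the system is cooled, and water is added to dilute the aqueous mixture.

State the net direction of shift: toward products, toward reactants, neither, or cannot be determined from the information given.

right

S₄ is a pure solid; its activity is 1 regardless of amount, so Q is unaffected — no shift from this change.
The forward reaction is exothermic. Lowering T favours the exothermic direction — shift to the right.
Dilution lowers every aqueous concentration by the same factor. Δn_aq = 3 − 0 = +3, so the system shifts toward the side with more dissolved moles — to the right.
Only the nonzero effect(s) matter; the net shift is to the right.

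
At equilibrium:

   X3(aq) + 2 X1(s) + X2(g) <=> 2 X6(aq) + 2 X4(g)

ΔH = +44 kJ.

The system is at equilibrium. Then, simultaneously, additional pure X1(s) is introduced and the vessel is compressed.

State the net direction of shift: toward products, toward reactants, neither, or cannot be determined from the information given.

X1 is a pure solid; its activity is 1 regardless of amount, so Q is unaffected — no shift from this change.
Gas moles: reactants 1, products 2 (Δn_gas = +1). Compression shifts the system toward the side with fewer moles of gas — to the left.
Only the nonzero effect(s) matter; the net shift is to the left.

left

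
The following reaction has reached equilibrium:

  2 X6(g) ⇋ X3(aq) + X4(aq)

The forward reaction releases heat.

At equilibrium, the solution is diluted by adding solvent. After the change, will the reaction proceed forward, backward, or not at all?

Dilution lowers every aqueous concentration by the same factor. Δn_aq = 2 − 0 = +2, so the system shifts toward the side with more dissolved moles — to the right.

right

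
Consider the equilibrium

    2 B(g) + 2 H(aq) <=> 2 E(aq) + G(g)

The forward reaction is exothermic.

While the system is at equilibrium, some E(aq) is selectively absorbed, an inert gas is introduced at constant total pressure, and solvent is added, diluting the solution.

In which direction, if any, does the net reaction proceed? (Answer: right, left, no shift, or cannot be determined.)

Removing E (aq), a product, drives the reaction to the right.
Adding inert gas at constant total pressure expands the volume and lowers every reacting partial pressure. With Δn_gas = 1 − 2 = -1, Q moves away from K toward the side with fewer gas moles, so the system shifts toward the side with more gas moles — to the left.
Dilution scales every aqueous concentration by the same factor. Δn_aq = 2 − 2 = 0, so Q is unchanged — no shift.
The individual effects push in opposite directions; without quantitative information the net direction cannot be determined.

cannot be determined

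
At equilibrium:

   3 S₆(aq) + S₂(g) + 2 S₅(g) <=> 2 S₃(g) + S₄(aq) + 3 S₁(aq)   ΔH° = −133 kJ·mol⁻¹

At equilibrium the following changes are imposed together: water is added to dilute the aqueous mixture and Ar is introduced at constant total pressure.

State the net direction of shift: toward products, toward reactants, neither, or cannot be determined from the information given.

Dilution lowers every aqueous concentration by the same factor. Δn_aq = 4 − 3 = +1, so the system shifts toward the side with more dissolved moles — to the right.
Adding inert gas at constant total pressure expands the volume and lowers every reacting partial pressure. With Δn_gas = 2 − 3 = -1, Q moves away from K toward the side with fewer gas moles, so the system shifts toward the side with more gas moles — to the left.
The individual effects push in opposite directions; without quantitative information the net direction cannot be determined.

cannot be determined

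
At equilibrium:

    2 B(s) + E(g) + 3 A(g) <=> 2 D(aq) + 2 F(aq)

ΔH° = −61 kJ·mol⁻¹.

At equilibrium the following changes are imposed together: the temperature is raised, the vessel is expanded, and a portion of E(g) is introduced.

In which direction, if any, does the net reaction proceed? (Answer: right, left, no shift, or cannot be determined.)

The forward reaction is exothermic. Raising T favours the endothermic direction — shift to the left.
Gas moles: reactants 4, products 0 (Δn_gas = -4). Expansion shifts the system toward the side with more moles of gas — to the left.
Adding E (g), a reactant, drives the reaction to the right.
The individual effects push in opposite directions; without quantitative information the net direction cannot be determined.

cannot be determined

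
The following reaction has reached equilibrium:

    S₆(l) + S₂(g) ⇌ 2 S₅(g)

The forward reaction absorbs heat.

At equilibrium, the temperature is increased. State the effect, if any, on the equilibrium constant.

increases

K depends on temperature via the van 't Hoff relation. The forward reaction is endothermic, so raising T increases K.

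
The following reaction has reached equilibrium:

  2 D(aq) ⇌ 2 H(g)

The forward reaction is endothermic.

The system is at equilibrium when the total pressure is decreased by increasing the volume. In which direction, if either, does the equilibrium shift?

right

Gas moles: reactants 0, products 2 (Δn_gas = +2). Expansion shifts the system toward the side with more moles of gas — to the right.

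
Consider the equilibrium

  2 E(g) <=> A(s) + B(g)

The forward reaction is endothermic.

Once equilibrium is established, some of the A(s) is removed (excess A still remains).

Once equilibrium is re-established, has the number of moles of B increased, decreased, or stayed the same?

unchanged

A is a pure solid; its activity is 1 regardless of amount, so Q is unaffected — no shift from this change.
No net shift occurs, so the amount of B is unchanged.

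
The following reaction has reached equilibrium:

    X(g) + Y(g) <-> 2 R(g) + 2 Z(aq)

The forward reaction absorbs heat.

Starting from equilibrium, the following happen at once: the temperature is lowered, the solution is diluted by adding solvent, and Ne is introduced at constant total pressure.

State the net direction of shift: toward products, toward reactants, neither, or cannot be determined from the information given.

cannot be determined

The forward reaction is endothermic. Lowering T favours the exothermic direction — shift to the left.
Dilution lowers every aqueous concentration by the same factor. Δn_aq = 2 − 0 = +2, so the system shifts toward the side with more dissolved moles — to the right.
Adding inert gas at constant total pressure expands the volume, scaling every reacting partial pressure by the same factor. Δn_gas = 2 − 2 = 0, so Q is unchanged — no shift.
The individual effects push in opposite directions; without quantitative information the net direction cannot be determined.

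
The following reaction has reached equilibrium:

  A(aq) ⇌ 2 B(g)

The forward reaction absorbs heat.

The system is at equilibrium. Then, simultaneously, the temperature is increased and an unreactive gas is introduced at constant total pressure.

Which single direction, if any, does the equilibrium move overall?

The forward reaction is endothermic. Raising T favours the endothermic direction — shift to the right.
Adding inert gas at constant total pressure expands the volume and lowers every reacting partial pressure. With Δn_gas = 2 − 0 = +2, Q moves away from K toward the side with fewer gas moles, so the system shifts toward the side with more gas moles — to the right.
All effects act in the same direction — net shift to the right.

right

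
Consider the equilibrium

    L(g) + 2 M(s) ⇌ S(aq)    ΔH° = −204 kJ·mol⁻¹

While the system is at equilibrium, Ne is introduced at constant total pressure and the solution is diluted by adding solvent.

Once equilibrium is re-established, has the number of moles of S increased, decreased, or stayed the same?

cannot be determined

Adding inert gas at constant total pressure expands the volume and lowers every reacting partial pressure. With Δn_gas = 0 − 1 = -1, Q moves away from K toward the side with fewer gas moles, so the system shifts toward the side with more gas moles — to the left.
Dilution lowers every aqueous concentration by the same factor. Δn_aq = 1 − 0 = +1, so the system shifts toward the side with more dissolved moles — to the right.
The two effects oppose each other, so the net shift — and hence the change in S — cannot be determined from the given information.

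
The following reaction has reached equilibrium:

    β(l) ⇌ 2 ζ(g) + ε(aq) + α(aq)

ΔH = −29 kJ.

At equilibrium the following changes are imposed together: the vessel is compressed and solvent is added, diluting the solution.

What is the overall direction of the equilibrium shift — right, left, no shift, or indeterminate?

cannot be determined

Gas moles: reactants 0, products 2 (Δn_gas = +2). Compression shifts the system toward the side with fewer moles of gas — to the left.
Dilution lowers every aqueous concentration by the same factor. Δn_aq = 2 − 0 = +2, so the system shifts toward the side with more dissolved moles — to the right.
The individual effects push in opposite directions; without quantitative information the net direction cannot be determined.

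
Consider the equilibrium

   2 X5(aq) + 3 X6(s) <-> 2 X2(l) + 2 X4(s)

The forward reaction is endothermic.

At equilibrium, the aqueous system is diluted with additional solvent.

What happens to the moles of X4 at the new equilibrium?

decreases

Dilution lowers every aqueous concentration by the same factor. Δn_aq = 0 − 2 = -2, so the system shifts toward the side with more dissolved moles — to the left.
The net shift is to the left. X4 is a product, so its amount decreases.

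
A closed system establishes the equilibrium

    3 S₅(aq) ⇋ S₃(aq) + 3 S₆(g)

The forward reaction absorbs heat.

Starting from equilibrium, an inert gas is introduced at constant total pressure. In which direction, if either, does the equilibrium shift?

right

Adding inert gas at constant total pressure expands the volume and lowers every reacting partial pressure. With Δn_gas = 3 − 0 = +3, Q moves away from K toward the side with fewer gas moles, so the system shifts toward the side with more gas moles — to the right.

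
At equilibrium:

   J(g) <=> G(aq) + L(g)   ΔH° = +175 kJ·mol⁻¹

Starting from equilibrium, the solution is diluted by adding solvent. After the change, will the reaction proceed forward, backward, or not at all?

Dilution lowers every aqueous concentration by the same factor. Δn_aq = 1 − 0 = +1, so the system shifts toward the side with more dissolved moles — to the right.

right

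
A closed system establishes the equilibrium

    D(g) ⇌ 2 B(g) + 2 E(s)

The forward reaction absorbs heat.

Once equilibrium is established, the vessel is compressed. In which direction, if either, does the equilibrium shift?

left

Gas moles: reactants 1, products 2 (Δn_gas = +1). Compression shifts the system toward the side with fewer moles of gas — to the left.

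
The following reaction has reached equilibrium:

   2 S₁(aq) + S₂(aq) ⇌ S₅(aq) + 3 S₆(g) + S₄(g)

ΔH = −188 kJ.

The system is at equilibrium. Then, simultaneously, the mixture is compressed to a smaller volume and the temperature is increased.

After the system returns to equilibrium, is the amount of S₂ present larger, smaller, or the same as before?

Gas moles: reactants 0, products 4 (Δn_gas = +4). Compression shifts the system toward the side with fewer moles of gas — to the left.
The forward reaction is exothermic. Raising T favours the endothermic direction — shift to the left.
The net shift is to the left. S₂ is a reactant, so its amount increases.

increases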